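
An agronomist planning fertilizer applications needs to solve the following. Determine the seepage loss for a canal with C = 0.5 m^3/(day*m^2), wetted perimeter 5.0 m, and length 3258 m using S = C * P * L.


S = C * P * L
  = 0.5 * 5.0 * 3258
  = 8145 m^3/day


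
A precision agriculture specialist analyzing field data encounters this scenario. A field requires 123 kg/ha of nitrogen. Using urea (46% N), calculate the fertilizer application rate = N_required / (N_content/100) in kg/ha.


Rate = N_required / (N_content / 100)
     = 123 / (46 / 100)
     = 123 / 0.46
     = 267.39 kg/ha


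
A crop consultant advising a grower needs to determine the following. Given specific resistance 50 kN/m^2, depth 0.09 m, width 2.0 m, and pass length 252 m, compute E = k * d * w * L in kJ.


E = k * d * w * L
  = 50 * 0.09 * 2.0 * 252
  = 2268 kJ


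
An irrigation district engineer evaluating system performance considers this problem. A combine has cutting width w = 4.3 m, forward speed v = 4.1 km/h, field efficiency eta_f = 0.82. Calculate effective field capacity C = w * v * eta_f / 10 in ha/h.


C = w * v * eta_f / 10
  = 4.3 * 4.1 * 0.82 / 10
  = 14.46 / 10
  = 1.45 ha/h


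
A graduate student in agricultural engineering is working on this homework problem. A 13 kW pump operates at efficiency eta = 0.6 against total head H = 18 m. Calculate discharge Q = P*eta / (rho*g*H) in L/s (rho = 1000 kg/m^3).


Q = (P * 1000 * eta) / (rho * g * H)
  = (13 * 1000 * 0.6) / (1000 * 9.81 * 18)
  = 7800 / 176580
  = 0.04417 m^3/s = 44.17 L/s


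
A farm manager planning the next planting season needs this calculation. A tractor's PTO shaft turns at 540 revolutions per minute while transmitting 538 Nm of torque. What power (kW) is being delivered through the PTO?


P = 2*pi*n*T / 60000
  = 2*pi * 540 * 538 / 60000
  = 1825391.00 / 60000
  = 30.42 kW


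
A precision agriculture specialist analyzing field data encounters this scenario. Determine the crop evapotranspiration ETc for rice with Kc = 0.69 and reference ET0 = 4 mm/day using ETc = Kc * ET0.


ETc = Kc * ET0
    = 0.69 * 4
    = 2.76 mm/day


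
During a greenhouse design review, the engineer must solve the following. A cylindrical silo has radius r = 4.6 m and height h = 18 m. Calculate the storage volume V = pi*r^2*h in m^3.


V = pi * r^2 * h
  = pi * 4.6^2 * 18
  = pi * 21.16 * 18
  = 1196.57 m^3


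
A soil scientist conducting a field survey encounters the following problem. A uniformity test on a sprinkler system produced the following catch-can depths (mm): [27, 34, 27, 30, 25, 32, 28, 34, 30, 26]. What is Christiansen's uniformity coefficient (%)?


xbar = 293 / 10 = 29.300
sum|xi - xbar| = 27
CU = 100 * (1 - 27 / (10 * 29.300))
   = 100 * (1 - 0.0922)
   = 90.78%


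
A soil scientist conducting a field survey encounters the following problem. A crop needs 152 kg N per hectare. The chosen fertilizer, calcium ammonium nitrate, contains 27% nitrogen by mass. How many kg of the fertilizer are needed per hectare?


Rate = N_required / (N_content / 100)
     = 152 / (27 / 100)
     = 152 / 0.27
     = 562.96 kg/ha


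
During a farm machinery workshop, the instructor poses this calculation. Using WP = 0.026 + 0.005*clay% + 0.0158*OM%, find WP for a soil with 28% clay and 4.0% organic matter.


WP = 0.026 + 0.005*28 + 0.0158*4.0
   = 0.026 + 0.1400 + 0.0632
   = 0.2292


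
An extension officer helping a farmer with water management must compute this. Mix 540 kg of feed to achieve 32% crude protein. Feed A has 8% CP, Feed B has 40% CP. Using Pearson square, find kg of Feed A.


parts_A = CP_b - target = 40 - 32 = 8
parts_B = target - CP_a = 32 - 8 = 24
total_parts = 8 + 24 = 32
Feed A = 540 * 8 / 32 = 135 kg
Feed B = 540 * 24 / 32 = 405 kg

135 kg


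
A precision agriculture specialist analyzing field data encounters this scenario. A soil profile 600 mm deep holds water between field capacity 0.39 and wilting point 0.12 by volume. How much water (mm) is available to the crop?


AW = (FC - WP) * D
   = (0.39 - 0.12) * 600
   = 0.27 * 600
   = 162 mm


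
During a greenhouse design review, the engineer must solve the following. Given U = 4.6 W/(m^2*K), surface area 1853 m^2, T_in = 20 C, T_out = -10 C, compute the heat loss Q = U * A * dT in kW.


dT = 20 - (-10) = 30 K
Q = U * A * dT
  = 4.6 * 1853 * 30
  = 255714 W = 255.71 kW


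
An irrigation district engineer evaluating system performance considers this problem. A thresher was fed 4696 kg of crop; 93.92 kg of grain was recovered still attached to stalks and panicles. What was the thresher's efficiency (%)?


eta = (total - unthreshed) / total * 100
    = (4696 - 93.92) / 4696 * 100
    = 4602.08 / 4696 * 100
    = 98%


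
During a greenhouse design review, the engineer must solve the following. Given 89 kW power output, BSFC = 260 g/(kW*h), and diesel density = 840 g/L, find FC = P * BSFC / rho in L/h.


FC = P * BSFC / rho_fuel
   = 89 * 260 / 840
   = 23140 / 840
   = 27.55 L/h


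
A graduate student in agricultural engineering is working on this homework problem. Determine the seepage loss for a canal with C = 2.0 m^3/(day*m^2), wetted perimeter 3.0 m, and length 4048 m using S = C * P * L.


S = C * P * L
  = 2.0 * 3.0 * 4048
  = 24288 m^3/day


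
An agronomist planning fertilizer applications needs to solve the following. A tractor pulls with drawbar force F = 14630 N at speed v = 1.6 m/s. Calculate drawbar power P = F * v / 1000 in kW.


P = F * v / 1000
  = 14630 * 1.6 / 1000
  = 23408 / 1000
  = 23.41 kW


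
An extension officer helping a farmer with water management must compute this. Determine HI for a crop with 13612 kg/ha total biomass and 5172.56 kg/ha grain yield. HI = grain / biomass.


HI = grain_yield / biomass
   = 5172.56 / 13612
   = 0.38


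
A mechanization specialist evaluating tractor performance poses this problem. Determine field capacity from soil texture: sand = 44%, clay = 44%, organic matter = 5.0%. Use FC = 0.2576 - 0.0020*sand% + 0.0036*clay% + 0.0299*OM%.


FC = 0.2576 - 0.0020*44 + 0.0036*44 + 0.0299*5.0
   = 0.2576 - 0.0880 + 0.1584 + 0.1495
   = 0.4775


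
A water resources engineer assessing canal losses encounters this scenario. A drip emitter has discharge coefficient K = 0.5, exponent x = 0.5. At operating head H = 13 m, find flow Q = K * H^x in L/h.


Q = K * H^x
  = 0.5 * 13^0.5
  = 0.5 * 3.6056
  = 1.80 L/h


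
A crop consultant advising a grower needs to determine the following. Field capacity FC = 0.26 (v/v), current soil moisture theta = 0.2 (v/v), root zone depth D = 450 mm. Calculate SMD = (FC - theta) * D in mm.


SMD = (FC - theta) * D
    = (0.26 - 0.2) * 450
    = 0.060 * 450
    = 27 mm


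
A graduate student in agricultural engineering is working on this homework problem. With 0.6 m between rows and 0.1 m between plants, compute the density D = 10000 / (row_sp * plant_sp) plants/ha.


D = 10000 / (row_sp * plant_sp)
  = 10000 / (0.6 * 0.1)
  = 10000 / 0.0600
  = 166666.67 plants/ha


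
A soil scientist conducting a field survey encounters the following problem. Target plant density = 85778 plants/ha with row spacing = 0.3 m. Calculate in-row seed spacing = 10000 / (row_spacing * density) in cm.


spacing = 10000 / (row_sp * density)
        = 10000 / (0.3 * 85778)
        = 10000 / 25733.40
        = 0.38860 m = 38.86 cm


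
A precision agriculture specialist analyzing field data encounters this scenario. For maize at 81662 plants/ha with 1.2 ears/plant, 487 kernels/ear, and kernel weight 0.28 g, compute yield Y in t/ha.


Y = density * ears * kernels * kw
  = 81662 * 1.2 * 487 * 0.28 g/ha
  = 13362516.38 g/ha
  = 13362.52 kg/ha = 13.36 t/ha


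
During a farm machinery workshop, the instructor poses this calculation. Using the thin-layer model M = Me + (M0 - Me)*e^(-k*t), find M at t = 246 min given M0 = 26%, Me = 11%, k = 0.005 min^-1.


M = Me + (M0 - Me) * e^(-k*t)
  = 11 + (26 - 11) * e^(-0.005*246)
  = 11 + 15 * e^(-1.230)
  = 11 + 15 * 0.29229
  = 11 + 4.3844
  = 15.38%


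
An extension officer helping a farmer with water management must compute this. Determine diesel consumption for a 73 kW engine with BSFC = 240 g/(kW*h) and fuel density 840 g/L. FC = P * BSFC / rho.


FC = P * BSFC / rho_fuel
   = 73 * 240 / 840
   = 17520 / 840
   = 20.86 L/h


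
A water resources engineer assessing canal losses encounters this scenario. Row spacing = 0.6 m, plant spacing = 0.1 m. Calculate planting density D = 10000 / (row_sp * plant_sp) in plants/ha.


D = 10000 / (row_sp * plant_sp)
  = 10000 / (0.6 * 0.1)
  = 10000 / 0.0600
  = 166666.67 plants/ha


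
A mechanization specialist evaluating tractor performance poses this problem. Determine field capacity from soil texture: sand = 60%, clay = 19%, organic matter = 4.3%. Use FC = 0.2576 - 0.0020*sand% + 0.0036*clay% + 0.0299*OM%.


FC = 0.2576 - 0.0020*60 + 0.0036*19 + 0.0299*4.3
   = 0.2576 - 0.1200 + 0.0684 + 0.1286
   = 0.3346


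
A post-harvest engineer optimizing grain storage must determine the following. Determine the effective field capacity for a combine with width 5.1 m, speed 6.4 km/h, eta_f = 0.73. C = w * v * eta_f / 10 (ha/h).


C = w * v * eta_f / 10
  = 5.1 * 6.4 * 0.73 / 10
  = 23.83 / 10
  = 2.38 ha/h


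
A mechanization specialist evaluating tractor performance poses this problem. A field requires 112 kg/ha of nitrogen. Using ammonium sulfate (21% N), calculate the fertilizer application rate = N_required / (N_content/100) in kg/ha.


Rate = N_required / (N_content / 100)
     = 112 / (21 / 100)
     = 112 / 0.21
     = 533.33 kg/ha


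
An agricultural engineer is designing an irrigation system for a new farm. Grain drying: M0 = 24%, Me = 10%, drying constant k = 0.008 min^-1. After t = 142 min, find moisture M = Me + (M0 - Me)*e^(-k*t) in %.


M = Me + (M0 - Me) * e^(-k*t)
  = 10 + (24 - 10) * e^(-0.008*142)
  = 10 + 14 * e^(-1.136)
  = 10 + 14 * 0.32110
  = 10 + 4.4954
  = 14.50%


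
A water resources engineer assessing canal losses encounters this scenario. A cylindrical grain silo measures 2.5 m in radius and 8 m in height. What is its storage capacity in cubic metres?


V = pi * r^2 * h
  = pi * 2.5^2 * 8
  = pi * 6.25 * 8
  = 157.08 m^3


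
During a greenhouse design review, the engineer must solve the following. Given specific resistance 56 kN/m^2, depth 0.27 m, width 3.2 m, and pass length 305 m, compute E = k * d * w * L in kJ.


E = k * d * w * L
  = 56 * 0.27 * 3.2 * 305
  = 14757.12 kJ


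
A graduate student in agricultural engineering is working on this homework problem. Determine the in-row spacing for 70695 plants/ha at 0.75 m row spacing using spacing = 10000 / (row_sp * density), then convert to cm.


spacing = 10000 / (row_sp * density)
        = 10000 / (0.75 * 70695)
        = 10000 / 53021.25
        = 0.18860 m = 18.86 cm


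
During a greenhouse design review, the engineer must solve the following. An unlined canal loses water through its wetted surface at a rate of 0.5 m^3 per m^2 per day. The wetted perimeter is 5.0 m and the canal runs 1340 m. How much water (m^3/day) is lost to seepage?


S = C * P * L
  = 0.5 * 5.0 * 1340
  = 3350 m^3/day


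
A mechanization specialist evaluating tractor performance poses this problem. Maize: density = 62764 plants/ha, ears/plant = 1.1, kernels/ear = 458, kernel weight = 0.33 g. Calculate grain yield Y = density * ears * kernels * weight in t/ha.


Y = density * ears * kernels * kw
  = 62764 * 1.1 * 458 * 0.33 g/ha
  = 10434766.06 g/ha
  = 10434.77 kg/ha = 10.43 t/ha


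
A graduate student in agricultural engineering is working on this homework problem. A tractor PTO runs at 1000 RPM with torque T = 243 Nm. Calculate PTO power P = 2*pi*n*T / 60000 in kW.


P = 2*pi*n*T / 60000
  = 2*pi * 1000 * 243 / 60000
  = 1526814.03 / 60000
  = 25.45 kW


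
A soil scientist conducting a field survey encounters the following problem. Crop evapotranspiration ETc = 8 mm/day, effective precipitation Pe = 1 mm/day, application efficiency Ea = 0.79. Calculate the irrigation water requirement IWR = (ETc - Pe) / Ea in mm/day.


IWR = (ETc - Pe) / Ea
    = (8 - 1) / 0.79
    = 7 / 0.79
    = 8.86 mm/day


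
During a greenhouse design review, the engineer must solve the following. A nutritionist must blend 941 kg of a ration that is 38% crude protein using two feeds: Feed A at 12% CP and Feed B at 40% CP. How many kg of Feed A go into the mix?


parts_A = CP_b - target = 40 - 38 = 2
parts_B = target - CP_a = 38 - 12 = 26
total_parts = 2 + 26 = 28
Feed A = 941 * 2 / 28 = 67.21 kg
Feed B = 941 * 26 / 28 = 873.79 kg

67.21 kg


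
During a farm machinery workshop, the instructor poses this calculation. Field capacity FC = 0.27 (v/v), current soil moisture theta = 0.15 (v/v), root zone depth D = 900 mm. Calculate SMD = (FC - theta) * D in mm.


SMD = (FC - theta) * D
    = (0.27 - 0.15) * 900
    = 0.120 * 900
    = 108 mm


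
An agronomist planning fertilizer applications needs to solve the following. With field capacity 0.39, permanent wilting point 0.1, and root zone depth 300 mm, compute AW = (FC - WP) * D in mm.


AW = (FC - WP) * D
   = (0.39 - 0.1) * 300
   = 0.29 * 300
   = 87 mm


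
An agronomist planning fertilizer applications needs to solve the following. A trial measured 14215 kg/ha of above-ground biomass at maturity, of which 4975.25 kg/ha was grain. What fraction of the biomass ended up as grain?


HI = grain_yield / biomass
   = 4975.25 / 14215
   = 0.35


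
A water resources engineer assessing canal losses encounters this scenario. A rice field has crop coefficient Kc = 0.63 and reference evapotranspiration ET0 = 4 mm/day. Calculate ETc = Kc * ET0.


ETc = Kc * ET0
    = 0.63 * 4
    = 2.52 mm/day


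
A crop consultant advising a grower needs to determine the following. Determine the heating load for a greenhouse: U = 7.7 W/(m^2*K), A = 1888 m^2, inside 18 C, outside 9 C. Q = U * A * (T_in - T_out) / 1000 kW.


dT = 18 - (9) = 9 K
Q = U * A * dT
  = 7.7 * 1888 * 9
  = 130838.40 W = 130.84 kW


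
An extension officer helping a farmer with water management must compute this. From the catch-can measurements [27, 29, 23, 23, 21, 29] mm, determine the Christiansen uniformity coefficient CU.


xbar = 152 / 6 = 25.333
sum|xi - xbar| = 18
CU = 100 * (1 - 18 / (6 * 25.333))
   = 100 * (1 - 0.1184)
   = 88.16%


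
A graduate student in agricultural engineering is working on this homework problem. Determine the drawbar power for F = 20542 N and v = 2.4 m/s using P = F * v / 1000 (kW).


P = F * v / 1000
  = 20542 * 2.4 / 1000
  = 49300.80 / 1000
  = 49.30 kW


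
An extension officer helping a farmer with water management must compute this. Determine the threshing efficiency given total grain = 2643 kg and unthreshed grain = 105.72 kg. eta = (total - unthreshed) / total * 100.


eta = (total - unthreshed) / total * 100
    = (2643 - 105.72) / 2643 * 100
    = 2537.28 / 2643 * 100
    = 96%


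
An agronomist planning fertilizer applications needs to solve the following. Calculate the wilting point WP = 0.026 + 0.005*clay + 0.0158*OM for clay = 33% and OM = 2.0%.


WP = 0.026 + 0.005*33 + 0.0158*2.0
   = 0.026 + 0.1650 + 0.0316
   = 0.2226


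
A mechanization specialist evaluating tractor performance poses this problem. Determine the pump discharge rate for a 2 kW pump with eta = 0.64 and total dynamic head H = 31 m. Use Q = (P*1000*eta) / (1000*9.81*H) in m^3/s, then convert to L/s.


Q = (P * 1000 * eta) / (rho * g * H)
  = (2 * 1000 * 0.64) / (1000 * 9.81 * 31)
  = 1280 / 304110
  = 0.00421 m^3/s = 4.21 L/s


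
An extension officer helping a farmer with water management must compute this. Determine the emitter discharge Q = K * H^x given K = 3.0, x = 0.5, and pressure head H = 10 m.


Q = K * H^x
  = 3.0 * 10^0.5
  = 3.0 * 3.1623
  = 9.49 L/h


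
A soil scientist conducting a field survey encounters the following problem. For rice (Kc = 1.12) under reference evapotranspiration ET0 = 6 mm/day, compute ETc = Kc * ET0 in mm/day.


ETc = Kc * ET0
    = 1.12 * 6
    = 6.72 mm/day


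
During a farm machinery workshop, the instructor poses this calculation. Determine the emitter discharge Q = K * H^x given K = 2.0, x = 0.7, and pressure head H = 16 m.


Q = K * H^x
  = 2.0 * 16^0.7
  = 2.0 * 6.9644
  = 13.93 L/h


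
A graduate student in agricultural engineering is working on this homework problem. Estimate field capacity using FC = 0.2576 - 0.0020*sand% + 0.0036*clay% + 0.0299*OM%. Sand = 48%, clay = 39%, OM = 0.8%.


FC = 0.2576 - 0.0020*48 + 0.0036*39 + 0.0299*0.8
   = 0.2576 - 0.0960 + 0.1404 + 0.0239
   = 0.3259


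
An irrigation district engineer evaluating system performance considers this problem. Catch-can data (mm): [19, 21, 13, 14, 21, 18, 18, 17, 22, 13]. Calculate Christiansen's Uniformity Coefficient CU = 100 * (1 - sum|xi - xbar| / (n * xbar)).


xbar = 176 / 10 = 17.600
sum|xi - xbar| = 26.800
CU = 100 * (1 - 26.800 / (10 * 17.600))
   = 100 * (1 - 0.1523)
   = 84.77%


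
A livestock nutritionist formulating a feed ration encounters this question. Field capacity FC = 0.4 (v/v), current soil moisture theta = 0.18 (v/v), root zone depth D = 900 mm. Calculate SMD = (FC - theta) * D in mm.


SMD = (FC - theta) * D
    = (0.4 - 0.18) * 900
    = 0.220 * 900
    = 198 mm


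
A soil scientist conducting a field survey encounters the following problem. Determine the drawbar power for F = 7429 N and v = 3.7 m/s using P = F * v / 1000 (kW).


P = F * v / 1000
  = 7429 * 3.7 / 1000
  = 27487.30 / 1000
  = 27.49 kW


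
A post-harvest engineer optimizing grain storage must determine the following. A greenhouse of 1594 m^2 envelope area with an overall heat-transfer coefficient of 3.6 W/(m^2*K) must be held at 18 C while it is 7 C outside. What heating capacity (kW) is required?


dT = 18 - (7) = 11 K
Q = U * A * dT
  = 3.6 * 1594 * 11
  = 63122.40 W = 63.12 kW


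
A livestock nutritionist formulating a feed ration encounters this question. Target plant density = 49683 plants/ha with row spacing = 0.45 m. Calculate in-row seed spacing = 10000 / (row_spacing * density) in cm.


spacing = 10000 / (row_sp * density)
        = 10000 / (0.45 * 49683)
        = 10000 / 22357.35
        = 0.44728 m = 44.73 cm


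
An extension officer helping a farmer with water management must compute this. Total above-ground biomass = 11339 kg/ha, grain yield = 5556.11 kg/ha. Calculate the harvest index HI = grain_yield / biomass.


HI = grain_yield / biomass
   = 5556.11 / 11339
   = 0.49


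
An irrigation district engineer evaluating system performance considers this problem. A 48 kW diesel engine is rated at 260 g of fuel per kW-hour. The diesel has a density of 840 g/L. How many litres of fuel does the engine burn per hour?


FC = P * BSFC / rho_fuel
   = 48 * 260 / 840
   = 12480 / 840
   = 14.86 L/h


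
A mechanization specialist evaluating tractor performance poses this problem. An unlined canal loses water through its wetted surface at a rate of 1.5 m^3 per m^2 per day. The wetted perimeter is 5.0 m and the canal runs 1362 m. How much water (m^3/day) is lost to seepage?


S = C * P * L
  = 1.5 * 5.0 * 1362
  = 10215 m^3/day


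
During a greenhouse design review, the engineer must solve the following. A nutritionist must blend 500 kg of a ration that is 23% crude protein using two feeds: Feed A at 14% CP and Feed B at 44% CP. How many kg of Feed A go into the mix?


parts_A = CP_b - target = 44 - 23 = 21
parts_B = target - CP_a = 23 - 14 = 9
total_parts = 21 + 9 = 30
Feed A = 500 * 21 / 30 = 350 kg
Feed B = 500 * 9 / 30 = 150 kg

350 kg


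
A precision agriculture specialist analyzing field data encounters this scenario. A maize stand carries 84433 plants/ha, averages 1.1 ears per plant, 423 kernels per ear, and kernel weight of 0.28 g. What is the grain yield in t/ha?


Y = density * ears * kernels * kw
  = 84433 * 1.1 * 423 * 0.28 g/ha
  = 11000268.97 g/ha
  = 11000.27 kg/ha = 11.00 t/ha


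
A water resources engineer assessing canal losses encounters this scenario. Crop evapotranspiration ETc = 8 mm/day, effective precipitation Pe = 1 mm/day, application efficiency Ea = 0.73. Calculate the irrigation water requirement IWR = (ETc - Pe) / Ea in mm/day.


IWR = (ETc - Pe) / Ea
    = (8 - 1) / 0.73
    = 7 / 0.73
    = 9.59 mm/day


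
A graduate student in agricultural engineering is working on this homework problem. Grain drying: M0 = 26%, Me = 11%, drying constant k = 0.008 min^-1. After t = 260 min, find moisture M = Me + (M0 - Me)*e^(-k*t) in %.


M = Me + (M0 - Me) * e^(-k*t)
  = 11 + (26 - 11) * e^(-0.008*260)
  = 11 + 15 * e^(-2.080)
  = 11 + 15 * 0.12493
  = 11 + 1.8740
  = 12.87%


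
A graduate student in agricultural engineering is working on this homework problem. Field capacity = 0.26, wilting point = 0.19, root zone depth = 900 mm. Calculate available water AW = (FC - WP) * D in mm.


AW = (FC - WP) * D
   = (0.26 - 0.19) * 900
   = 0.07 * 900
   = 63 mm


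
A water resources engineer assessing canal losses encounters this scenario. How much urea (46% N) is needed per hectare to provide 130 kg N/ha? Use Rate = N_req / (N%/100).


Rate = N_required / (N_content / 100)
     = 130 / (46 / 100)
     = 130 / 0.46
     = 282.61 kg/ha


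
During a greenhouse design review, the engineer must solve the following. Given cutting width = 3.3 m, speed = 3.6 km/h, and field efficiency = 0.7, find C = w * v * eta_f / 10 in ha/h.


C = w * v * eta_f / 10
  = 3.3 * 3.6 * 0.7 / 10
  = 8.32 / 10
  = 0.83 ha/h


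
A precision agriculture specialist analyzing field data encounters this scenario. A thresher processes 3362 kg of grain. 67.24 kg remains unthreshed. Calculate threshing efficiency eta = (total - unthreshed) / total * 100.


eta = (total - unthreshed) / total * 100
    = (3362 - 67.24) / 3362 * 100
    = 3294.76 / 3362 * 100
    = 98%


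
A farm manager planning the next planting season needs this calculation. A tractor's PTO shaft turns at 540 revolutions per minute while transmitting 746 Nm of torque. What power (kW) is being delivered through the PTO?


P = 2*pi*n*T / 60000
  = 2*pi * 540 * 746 / 60000
  = 2531118.37 / 60000
  = 42.19 kW


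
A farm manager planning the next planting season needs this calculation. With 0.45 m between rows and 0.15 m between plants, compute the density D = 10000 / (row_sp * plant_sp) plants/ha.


D = 10000 / (row_sp * plant_sp)
  = 10000 / (0.45 * 0.15)
  = 10000 / 0.0675
  = 148148.15 plants/ha


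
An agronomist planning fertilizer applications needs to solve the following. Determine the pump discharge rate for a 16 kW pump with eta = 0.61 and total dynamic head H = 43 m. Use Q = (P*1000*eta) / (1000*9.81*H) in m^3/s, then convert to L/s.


Q = (P * 1000 * eta) / (rho * g * H)
  = (16 * 1000 * 0.61) / (1000 * 9.81 * 43)
  = 9760 / 421830
  = 0.02314 m^3/s = 23.14 L/s


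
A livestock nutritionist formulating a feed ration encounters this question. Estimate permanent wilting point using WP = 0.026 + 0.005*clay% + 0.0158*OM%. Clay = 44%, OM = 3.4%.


WP = 0.026 + 0.005*44 + 0.0158*3.4
   = 0.026 + 0.2200 + 0.0537
   = 0.2997


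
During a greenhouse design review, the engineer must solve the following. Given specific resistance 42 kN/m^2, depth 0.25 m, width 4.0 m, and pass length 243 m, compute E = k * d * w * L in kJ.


E = k * d * w * L
  = 42 * 0.25 * 4.0 * 243
  = 10206 kJ


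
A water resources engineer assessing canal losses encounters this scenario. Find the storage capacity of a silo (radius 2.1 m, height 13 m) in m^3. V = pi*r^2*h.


V = pi * r^2 * h
  = pi * 2.1^2 * 13
  = pi * 4.41 * 13
  = 180.11 m^3


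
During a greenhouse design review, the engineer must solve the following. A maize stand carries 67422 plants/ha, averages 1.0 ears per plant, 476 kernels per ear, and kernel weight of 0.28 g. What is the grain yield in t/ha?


Y = density * ears * kernels * kw
  = 67422 * 1.0 * 476 * 0.28 g/ha
  = 8986004.16 g/ha
  = 8986.00 kg/ha = 8.99 t/ha


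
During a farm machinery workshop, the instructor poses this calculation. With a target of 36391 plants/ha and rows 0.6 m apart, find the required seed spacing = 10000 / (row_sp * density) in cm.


spacing = 10000 / (row_sp * density)
        = 10000 / (0.6 * 36391)
        = 10000 / 21834.60
        = 0.45799 m = 45.80 cm


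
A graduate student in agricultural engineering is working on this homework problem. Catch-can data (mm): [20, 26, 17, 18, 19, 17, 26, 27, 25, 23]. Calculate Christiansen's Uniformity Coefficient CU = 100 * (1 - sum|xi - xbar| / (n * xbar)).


xbar = 218 / 10 = 21.800
sum|xi - xbar| = 36
CU = 100 * (1 - 36 / (10 * 21.800))
   = 100 * (1 - 0.1651)
   = 83.49%


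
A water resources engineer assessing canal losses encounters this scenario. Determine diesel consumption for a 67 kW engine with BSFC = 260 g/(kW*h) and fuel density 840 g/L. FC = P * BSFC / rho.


FC = P * BSFC / rho_fuel
   = 67 * 260 / 840
   = 17420 / 840
   = 20.74 L/h


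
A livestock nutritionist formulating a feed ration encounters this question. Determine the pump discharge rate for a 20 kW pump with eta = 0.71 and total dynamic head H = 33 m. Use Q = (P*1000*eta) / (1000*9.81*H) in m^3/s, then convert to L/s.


Q = (P * 1000 * eta) / (rho * g * H)
  = (20 * 1000 * 0.71) / (1000 * 9.81 * 33)
  = 14200 / 323730
  = 0.04386 m^3/s = 43.86 L/s


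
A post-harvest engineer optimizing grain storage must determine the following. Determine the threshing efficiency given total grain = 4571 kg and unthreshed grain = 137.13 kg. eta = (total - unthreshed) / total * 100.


eta = (total - unthreshed) / total * 100
    = (4571 - 137.13) / 4571 * 100
    = 4433.87 / 4571 * 100
    = 97%


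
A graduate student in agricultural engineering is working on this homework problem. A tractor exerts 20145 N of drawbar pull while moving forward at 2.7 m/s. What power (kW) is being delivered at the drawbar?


P = F * v / 1000
  = 20145 * 2.7 / 1000
  = 54391.50 / 1000
  = 54.39 kW


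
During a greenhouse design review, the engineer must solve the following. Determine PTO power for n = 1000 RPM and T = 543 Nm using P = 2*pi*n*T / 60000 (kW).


P = 2*pi*n*T / 60000
  = 2*pi * 1000 * 543 / 60000
  = 3411769.62 / 60000
  = 56.86 kW


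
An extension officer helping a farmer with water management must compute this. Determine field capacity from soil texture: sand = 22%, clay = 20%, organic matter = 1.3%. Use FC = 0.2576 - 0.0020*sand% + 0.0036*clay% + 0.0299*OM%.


FC = 0.2576 - 0.0020*22 + 0.0036*20 + 0.0299*1.3
   = 0.2576 - 0.0440 + 0.0720 + 0.0389
   = 0.3245


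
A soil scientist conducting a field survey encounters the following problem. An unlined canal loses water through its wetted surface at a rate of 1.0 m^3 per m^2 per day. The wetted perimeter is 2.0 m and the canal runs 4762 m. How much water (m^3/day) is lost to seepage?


S = C * P * L
  = 1.0 * 2.0 * 4762
  = 9524 m^3/day


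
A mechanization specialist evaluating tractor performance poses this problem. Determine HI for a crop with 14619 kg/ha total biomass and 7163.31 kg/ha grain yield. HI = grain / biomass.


HI = grain_yield / biomass
   = 7163.31 / 14619
   = 0.49


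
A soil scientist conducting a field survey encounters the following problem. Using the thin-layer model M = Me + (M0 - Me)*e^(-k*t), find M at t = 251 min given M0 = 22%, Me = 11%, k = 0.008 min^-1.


M = Me + (M0 - Me) * e^(-k*t)
  = 11 + (22 - 11) * e^(-0.008*251)
  = 11 + 11 * e^(-2.008)
  = 11 + 11 * 0.13426
  = 11 + 1.4768
  = 12.48%


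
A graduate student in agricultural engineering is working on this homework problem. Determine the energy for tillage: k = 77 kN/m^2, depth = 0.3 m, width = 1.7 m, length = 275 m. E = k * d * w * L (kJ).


E = k * d * w * L
  = 77 * 0.3 * 1.7 * 275
  = 10799.25 kJ


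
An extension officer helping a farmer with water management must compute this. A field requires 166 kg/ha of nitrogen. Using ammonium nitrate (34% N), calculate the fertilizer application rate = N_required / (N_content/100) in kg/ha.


Rate = N_required / (N_content / 100)
     = 166 / (34 / 100)
     = 166 / 0.34
     = 488.24 kg/ha


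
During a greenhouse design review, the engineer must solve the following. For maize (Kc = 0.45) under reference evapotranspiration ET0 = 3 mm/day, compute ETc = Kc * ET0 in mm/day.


ETc = Kc * ET0
    = 0.45 * 3
    = 1.35 mm/day


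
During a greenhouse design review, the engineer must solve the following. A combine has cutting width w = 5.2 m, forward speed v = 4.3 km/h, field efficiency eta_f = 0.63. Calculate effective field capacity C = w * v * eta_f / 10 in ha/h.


C = w * v * eta_f / 10
  = 5.2 * 4.3 * 0.63 / 10
  = 14.09 / 10
  = 1.41 ha/h


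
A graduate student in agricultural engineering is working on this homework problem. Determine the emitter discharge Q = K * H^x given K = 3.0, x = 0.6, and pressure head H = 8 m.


Q = K * H^x
  = 3.0 * 8^0.6
  = 3.0 * 3.4822
  = 10.45 L/h


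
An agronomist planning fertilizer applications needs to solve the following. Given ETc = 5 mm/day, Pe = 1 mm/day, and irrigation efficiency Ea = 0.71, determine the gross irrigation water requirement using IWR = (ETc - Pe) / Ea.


IWR = (ETc - Pe) / Ea
    = (5 - 1) / 0.71
    = 4 / 0.71
    = 5.63 mm/day


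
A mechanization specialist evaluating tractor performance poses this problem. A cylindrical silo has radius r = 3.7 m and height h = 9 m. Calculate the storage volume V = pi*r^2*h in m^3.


V = pi * r^2 * h
  = pi * 3.7^2 * 9
  = pi * 13.69 * 9
  = 387.08 m^3


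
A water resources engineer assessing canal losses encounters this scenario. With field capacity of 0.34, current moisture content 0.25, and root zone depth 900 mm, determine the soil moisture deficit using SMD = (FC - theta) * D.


SMD = (FC - theta) * D
    = (0.34 - 0.25) * 900
    = 0.090 * 900
    = 81 mm


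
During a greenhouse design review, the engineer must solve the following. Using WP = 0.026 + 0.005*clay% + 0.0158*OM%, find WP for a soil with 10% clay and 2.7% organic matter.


WP = 0.026 + 0.005*10 + 0.0158*2.7
   = 0.026 + 0.0500 + 0.0427
   = 0.1187


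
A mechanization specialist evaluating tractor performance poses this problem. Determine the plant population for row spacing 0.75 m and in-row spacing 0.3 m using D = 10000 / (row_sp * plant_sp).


D = 10000 / (row_sp * plant_sp)
  = 10000 / (0.75 * 0.3)
  = 10000 / 0.2250
  = 44444.44 plants/ha


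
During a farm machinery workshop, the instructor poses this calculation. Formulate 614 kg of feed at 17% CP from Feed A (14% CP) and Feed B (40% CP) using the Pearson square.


parts_A = CP_b - target = 40 - 17 = 23
parts_B = target - CP_a = 17 - 14 = 3
total_parts = 23 + 3 = 26
Feed A = 614 * 23 / 26 = 543.15 kg
Feed B = 614 * 3 / 26 = 70.85 kg

543.15 kg


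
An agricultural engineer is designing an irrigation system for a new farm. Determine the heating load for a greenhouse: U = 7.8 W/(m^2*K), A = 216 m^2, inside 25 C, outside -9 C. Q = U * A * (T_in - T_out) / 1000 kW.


dT = 25 - (-9) = 34 K
Q = U * A * dT
  = 7.8 * 216 * 34
  = 57283.20 W = 57.28 kW


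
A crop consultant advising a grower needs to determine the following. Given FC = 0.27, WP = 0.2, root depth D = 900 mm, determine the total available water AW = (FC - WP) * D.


AW = (FC - WP) * D
   = (0.27 - 0.2) * 900
   = 0.07 * 900
   = 63 mm


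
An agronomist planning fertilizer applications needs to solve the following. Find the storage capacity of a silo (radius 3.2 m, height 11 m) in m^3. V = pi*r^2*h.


V = pi * r^2 * h
  = pi * 3.2^2 * 11
  = pi * 10.24 * 11
  = 353.87 m^3


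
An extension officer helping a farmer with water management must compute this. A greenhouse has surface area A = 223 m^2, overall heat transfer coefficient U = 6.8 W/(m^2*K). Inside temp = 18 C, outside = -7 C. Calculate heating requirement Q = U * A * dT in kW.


dT = 18 - (-7) = 25 K
Q = U * A * dT
  = 6.8 * 223 * 25
  = 37910 W = 37.91 kW


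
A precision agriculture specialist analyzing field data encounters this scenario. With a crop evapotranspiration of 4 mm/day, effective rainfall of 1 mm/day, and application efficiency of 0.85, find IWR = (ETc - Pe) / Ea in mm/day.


IWR = (ETc - Pe) / Ea
    = (4 - 1) / 0.85
    = 3 / 0.85
    = 3.53 mm/day


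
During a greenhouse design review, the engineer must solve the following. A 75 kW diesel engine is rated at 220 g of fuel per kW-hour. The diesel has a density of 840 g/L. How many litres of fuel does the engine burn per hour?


FC = P * BSFC / rho_fuel
   = 75 * 220 / 840
   = 16500 / 840
   = 19.64 L/h


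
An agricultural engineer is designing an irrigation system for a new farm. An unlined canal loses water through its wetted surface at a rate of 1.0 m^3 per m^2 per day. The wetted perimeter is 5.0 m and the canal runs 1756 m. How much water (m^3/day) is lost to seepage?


S = C * P * L
  = 1.0 * 5.0 * 1756
  = 8780 m^3/day


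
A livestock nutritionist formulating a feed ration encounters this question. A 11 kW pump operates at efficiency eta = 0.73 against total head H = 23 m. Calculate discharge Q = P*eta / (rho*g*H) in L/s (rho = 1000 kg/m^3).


Q = (P * 1000 * eta) / (rho * g * H)
  = (11 * 1000 * 0.73) / (1000 * 9.81 * 23)
  = 8030 / 225630
  = 0.03559 m^3/s = 35.59 L/s


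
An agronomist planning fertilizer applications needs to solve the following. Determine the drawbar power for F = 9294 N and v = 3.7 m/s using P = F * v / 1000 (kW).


P = F * v / 1000
  = 9294 * 3.7 / 1000
  = 34387.80 / 1000
  = 34.39 kW


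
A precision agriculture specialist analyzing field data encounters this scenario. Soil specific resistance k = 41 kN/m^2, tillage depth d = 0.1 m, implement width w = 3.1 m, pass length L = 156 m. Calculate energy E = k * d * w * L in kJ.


E = k * d * w * L
  = 41 * 0.1 * 3.1 * 156
  = 1982.76 kJ


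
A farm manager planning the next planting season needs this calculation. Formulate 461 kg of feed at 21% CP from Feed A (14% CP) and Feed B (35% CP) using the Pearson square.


parts_A = CP_b - target = 35 - 21 = 14
parts_B = target - CP_a = 21 - 14 = 7
total_parts = 14 + 7 = 21
Feed A = 461 * 14 / 21 = 307.33 kg
Feed B = 461 * 7 / 21 = 153.67 kg

307.33 kg


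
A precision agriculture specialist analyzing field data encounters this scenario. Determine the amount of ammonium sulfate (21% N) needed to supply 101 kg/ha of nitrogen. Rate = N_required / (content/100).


Rate = N_required / (N_content / 100)
     = 101 / (21 / 100)
     = 101 / 0.21
     = 480.95 kg/ha


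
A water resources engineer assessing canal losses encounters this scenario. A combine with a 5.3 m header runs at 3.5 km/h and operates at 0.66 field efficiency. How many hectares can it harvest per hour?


C = w * v * eta_f / 10
  = 5.3 * 3.5 * 0.66 / 10
  = 12.24 / 10
  = 1.22 ha/h


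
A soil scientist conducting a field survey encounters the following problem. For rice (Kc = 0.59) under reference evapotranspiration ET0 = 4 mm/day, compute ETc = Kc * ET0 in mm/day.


ETc = Kc * ET0
    = 0.59 * 4
    = 2.36 mm/day


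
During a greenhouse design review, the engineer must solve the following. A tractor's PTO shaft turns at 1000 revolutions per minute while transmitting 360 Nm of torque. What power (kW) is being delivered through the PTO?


P = 2*pi*n*T / 60000
  = 2*pi * 1000 * 360 / 60000
  = 2261946.71 / 60000
  = 37.70 kW


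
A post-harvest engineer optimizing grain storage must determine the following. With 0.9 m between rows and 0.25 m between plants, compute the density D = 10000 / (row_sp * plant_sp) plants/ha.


D = 10000 / (row_sp * plant_sp)
  = 10000 / (0.9 * 0.25)
  = 10000 / 0.2250
  = 44444.44 plants/ha


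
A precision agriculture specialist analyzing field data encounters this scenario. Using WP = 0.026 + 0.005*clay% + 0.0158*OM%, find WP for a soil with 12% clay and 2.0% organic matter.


WP = 0.026 + 0.005*12 + 0.0158*2.0
   = 0.026 + 0.0600 + 0.0316
   = 0.1176


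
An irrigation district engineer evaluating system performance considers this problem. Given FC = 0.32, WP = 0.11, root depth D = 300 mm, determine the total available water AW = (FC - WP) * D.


AW = (FC - WP) * D
   = (0.32 - 0.11) * 300
   = 0.21 * 300
   = 63 mm


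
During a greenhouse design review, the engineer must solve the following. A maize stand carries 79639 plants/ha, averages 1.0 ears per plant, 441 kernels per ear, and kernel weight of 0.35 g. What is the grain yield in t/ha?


Y = density * ears * kernels * kw
  = 79639 * 1.0 * 441 * 0.35 g/ha
  = 12292279.65 g/ha
  = 12292.28 kg/ha = 12.29 t/ha


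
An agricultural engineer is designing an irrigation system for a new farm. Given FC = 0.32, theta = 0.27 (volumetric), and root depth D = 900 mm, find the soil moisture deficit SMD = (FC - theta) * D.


SMD = (FC - theta) * D
    = (0.32 - 0.27) * 900
    = 0.050 * 900
    = 45 mm


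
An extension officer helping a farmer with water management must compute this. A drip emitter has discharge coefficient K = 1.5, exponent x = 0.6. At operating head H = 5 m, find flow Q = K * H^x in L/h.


Q = K * H^x
  = 1.5 * 5^0.6
  = 1.5 * 2.6265
  = 3.94 L/h


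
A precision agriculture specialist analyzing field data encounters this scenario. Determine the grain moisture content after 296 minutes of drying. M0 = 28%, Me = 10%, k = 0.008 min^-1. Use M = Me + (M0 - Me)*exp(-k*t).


M = Me + (M0 - Me) * e^(-k*t)
  = 10 + (28 - 10) * e^(-0.008*296)
  = 10 + 18 * e^(-2.368)
  = 10 + 18 * 0.09367
  = 10 + 1.6860
  = 11.69%


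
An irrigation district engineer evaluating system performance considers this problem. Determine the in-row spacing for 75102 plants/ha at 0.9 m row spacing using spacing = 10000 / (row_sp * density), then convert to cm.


spacing = 10000 / (row_sp * density)
        = 10000 / (0.9 * 75102)
        = 10000 / 67591.80
        = 0.14795 m = 14.79 cm


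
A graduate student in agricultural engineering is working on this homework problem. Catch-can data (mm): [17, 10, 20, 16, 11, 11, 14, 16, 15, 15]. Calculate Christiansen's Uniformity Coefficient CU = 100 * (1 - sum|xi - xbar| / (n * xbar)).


xbar = 145 / 10 = 14.500
sum|xi - xbar| = 24
CU = 100 * (1 - 24 / (10 * 14.500))
   = 100 * (1 - 0.1655)
   = 83.45%


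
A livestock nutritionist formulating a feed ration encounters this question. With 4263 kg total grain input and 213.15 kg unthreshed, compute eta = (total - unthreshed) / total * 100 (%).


eta = (total - unthreshed) / total * 100
    = (4263 - 213.15) / 4263 * 100
    = 4049.85 / 4263 * 100
    = 95%


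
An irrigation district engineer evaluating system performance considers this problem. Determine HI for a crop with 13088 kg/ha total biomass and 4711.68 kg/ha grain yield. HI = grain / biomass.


HI = grain_yield / biomass
   = 4711.68 / 13088
   = 0.36


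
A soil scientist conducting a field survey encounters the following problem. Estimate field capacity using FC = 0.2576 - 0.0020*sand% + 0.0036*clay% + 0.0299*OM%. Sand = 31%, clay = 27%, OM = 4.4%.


FC = 0.2576 - 0.0020*31 + 0.0036*27 + 0.0299*4.4
   = 0.2576 - 0.0620 + 0.0972 + 0.1316
   = 0.4244


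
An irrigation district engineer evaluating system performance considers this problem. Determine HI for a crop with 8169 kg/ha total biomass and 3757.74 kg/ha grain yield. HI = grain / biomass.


HI = grain_yield / biomass
   = 3757.74 / 8169
   = 0.46


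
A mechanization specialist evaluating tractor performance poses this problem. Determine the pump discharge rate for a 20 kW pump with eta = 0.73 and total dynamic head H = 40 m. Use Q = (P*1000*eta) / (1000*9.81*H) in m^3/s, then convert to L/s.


Q = (P * 1000 * eta) / (rho * g * H)
  = (20 * 1000 * 0.73) / (1000 * 9.81 * 40)
  = 14600 / 392400
  = 0.03721 m^3/s = 37.21 L/s
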